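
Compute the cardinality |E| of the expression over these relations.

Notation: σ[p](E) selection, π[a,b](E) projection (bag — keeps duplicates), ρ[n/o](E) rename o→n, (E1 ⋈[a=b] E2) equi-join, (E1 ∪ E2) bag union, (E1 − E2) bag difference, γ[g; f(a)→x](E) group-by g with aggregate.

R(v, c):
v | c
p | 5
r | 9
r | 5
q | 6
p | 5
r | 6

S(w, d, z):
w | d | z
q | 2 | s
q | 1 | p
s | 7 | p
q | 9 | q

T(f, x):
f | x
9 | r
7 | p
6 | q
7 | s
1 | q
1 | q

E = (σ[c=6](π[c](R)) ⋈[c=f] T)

Per-node cardinality:
  R → 6
  π[c](R) → 6
  σ[c=6](π[c](R)) → 2
  T → 6
  (σ[c=6](π[c](R)) ⋈[c=f] T) → 2

|E| = 2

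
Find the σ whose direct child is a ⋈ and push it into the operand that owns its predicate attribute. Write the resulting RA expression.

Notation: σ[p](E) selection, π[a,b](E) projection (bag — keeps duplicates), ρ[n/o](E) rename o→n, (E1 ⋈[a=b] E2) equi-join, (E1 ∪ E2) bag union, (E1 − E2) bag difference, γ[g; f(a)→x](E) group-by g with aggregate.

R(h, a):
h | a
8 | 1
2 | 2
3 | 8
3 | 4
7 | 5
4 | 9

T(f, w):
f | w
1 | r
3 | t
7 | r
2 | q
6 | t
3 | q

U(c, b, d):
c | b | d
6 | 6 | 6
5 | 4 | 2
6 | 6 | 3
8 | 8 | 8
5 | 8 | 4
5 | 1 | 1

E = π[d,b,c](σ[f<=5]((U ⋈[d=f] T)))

σ filters on f, owned by the right side.
E' = π[d,b,c]((U ⋈[d=f] σ[f<=5](T)))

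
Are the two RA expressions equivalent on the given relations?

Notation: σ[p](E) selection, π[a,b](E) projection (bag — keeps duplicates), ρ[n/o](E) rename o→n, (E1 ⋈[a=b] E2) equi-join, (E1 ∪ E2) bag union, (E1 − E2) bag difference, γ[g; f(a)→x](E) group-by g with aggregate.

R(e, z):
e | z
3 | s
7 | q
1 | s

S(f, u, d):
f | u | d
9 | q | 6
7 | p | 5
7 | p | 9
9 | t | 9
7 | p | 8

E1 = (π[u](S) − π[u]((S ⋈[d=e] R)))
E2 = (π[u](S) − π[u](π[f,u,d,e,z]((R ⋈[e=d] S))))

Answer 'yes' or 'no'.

E1 stepwise |·|:
  S → 5
  π[u](S) → 5
  S → 5
  R → 3
  (S ⋈[d=e] R) → 0
  π[u]((S ⋈[d=e] R)) → 0
  (π[u](S) − π[u]((S ⋈[d=e] R))) → 5
E2 stepwise |·|:
  S → 5
  π[u](S) → 5
  R → 3
  S → 5
  (R ⋈[e=d] S) → 0
  π[f,u,d,e,z]((R ⋈[e=d] S)) → 0
  π[u](π[f,u,d,e,z]((R ⋈[e=d] S))) → 0
  (π[u](S) − π[u](π[f,u,d,e,z]((R ⋈[e=d] S)))) → 5

E1 and E2 produce the same multiset:
u
p
p
p
q
t

yes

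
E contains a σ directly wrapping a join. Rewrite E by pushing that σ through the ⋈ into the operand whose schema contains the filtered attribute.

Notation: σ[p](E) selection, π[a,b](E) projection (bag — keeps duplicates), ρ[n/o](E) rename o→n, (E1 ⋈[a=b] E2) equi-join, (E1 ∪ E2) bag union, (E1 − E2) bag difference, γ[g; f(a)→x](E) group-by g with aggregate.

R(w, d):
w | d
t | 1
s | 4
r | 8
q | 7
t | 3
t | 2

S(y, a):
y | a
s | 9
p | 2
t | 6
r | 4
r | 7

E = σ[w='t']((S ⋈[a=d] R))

σ filters on w, owned by the right side.
E' = (S ⋈[a=d] σ[w='t'](R))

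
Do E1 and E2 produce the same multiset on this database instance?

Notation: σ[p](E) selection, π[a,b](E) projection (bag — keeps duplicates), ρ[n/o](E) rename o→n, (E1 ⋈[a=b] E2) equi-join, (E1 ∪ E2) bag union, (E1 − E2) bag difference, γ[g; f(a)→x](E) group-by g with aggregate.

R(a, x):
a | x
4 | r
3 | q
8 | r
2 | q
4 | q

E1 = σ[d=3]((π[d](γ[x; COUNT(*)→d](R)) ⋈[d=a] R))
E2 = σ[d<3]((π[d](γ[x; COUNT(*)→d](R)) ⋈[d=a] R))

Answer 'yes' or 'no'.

E1 subexpression sizes:
  R → 5
  γ[x; COUNT(*)→d](R) → 2
  π[d](γ[x; COUNT(*)→d](R)) → 2
  R → 5
  (π[d](γ[x; COUNT(*)→d](R)) ⋈[d=a] R) → 2
  σ[d=3]((π[d](γ[x; COUNT(*)→d](R)) ⋈[d=a] R)) → 1
E2 subexpression sizes:
  R → 5
  γ[x; COUNT(*)→d](R) → 2
  π[d](γ[x; COUNT(*)→d](R)) → 2
  R → 5
  (π[d](γ[x; COUNT(*)→d](R)) ⋈[d=a] R) → 2
  σ[d<3]((π[d](γ[x; COUNT(*)→d](R)) ⋈[d=a] R)) → 1

E1 result:
d | a | x
3 | 3 | q
E2 result:
d | a | x
2 | 2 | q
Witness: (3, 3, 'q') appears 1× in E1 but 0× in E2.

no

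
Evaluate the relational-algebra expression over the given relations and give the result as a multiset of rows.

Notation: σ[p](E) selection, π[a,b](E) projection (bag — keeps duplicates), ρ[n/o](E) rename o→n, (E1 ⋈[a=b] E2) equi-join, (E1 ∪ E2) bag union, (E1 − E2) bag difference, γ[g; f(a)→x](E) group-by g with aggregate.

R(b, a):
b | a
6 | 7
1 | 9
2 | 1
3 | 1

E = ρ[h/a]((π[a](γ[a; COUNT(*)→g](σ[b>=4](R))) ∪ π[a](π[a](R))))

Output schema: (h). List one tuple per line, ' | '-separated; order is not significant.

Per-node cardinality:
  R → 4
  σ[b>=4](R) → 1
  γ[a; COUNT(*)→g](σ[b>=4](R)) → 1
  π[a](γ[a; COUNT(*)→g](σ[b>=4](R))) → 1
  R → 4
  π[a](R) → 4
  π[a](π[a](R)) → 4
  (π[a](γ[a; COUNT(*)→g](σ[b>=4](R))) ∪ π[a](π[a](R))) → 5
  ρ[h/a]((π[a](γ[a; COUNT(*)→g](σ[b>=4](R))) ∪ π[a](π[a](R)))) → 5

== RESULT ==
h
1
1
7
7
9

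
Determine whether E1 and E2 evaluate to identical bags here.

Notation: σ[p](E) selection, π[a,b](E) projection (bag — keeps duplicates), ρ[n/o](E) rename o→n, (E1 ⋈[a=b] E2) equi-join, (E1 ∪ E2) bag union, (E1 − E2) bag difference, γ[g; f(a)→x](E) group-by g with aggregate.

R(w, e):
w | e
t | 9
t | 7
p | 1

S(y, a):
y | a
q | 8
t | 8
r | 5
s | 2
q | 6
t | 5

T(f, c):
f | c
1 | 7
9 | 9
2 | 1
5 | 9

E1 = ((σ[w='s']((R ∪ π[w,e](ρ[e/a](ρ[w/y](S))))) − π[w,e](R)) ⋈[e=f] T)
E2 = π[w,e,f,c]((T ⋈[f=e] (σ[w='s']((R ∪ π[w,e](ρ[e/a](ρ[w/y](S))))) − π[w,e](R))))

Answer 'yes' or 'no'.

E1 stepwise |·|:
  R → 3
  S → 6
  ρ[w/y](S) → 6
  ρ[e/a](ρ[w/y](S)) → 6
  π[w,e](ρ[e/a](ρ[w/y](S))) → 6
  (R ∪ π[w,e](ρ[e/a](ρ[w/y](S)))) → 9
  σ[w='s']((R ∪ π[w,e](ρ[e/a](ρ[w/y](S))))) → 1
  R → 3
  π[w,e](R) → 3
  (σ[w='s']((R ∪ π[w,e](ρ[e/a](ρ[w/y](S))))) − π[w,e](R)) → 1
  T → 4
  ((σ[w='s']((R ∪ π[w,e](ρ[e/a](ρ[w/y](S))))) − π[w,e](R)) ⋈[e=f] T) → 1
E2 stepwise |·|:
  T → 4
  R → 3
  S → 6
  ρ[w/y](S) → 6
  ρ[e/a](ρ[w/y](S)) → 6
  π[w,e](ρ[e/a](ρ[w/y](S))) → 6
  (R ∪ π[w,e](ρ[e/a](ρ[w/y](S)))) → 9
  σ[w='s']((R ∪ π[w,e](ρ[e/a](ρ[w/y](S))))) → 1
  R → 3
  π[w,e](R) → 3
  (σ[w='s']((R ∪ π[w,e](ρ[e/a](ρ[w/y](S))))) − π[w,e](R)) → 1
  (T ⋈[f=e] (σ[w='s']((R ∪ π[w,e](ρ[e/a](ρ[w/y](S))))) − π[w,e](R))) → 1
  π[w,e,f,c]((T ⋈[f=e] (σ[w='s']((R ∪ π[w,e](ρ[e/a](ρ[w/y](S))))) − π[w,e](R)))) → 1

E1 and E2 produce the same multiset:
w | e | f | c
s | 2 | 2 | 1

yes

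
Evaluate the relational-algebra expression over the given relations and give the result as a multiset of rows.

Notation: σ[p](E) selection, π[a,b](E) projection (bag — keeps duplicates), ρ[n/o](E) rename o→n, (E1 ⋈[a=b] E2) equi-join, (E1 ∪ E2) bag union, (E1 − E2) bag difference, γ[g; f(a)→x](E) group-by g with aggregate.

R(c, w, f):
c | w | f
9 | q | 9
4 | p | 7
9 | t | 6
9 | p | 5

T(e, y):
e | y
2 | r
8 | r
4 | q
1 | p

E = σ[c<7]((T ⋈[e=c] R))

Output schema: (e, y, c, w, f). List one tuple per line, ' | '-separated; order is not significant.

Row counts bottom-up:
  T → 4
  R → 4
  (T ⋈[e=c] R) → 1
  σ[c<7]((T ⋈[e=c] R)) → 1

== RESULT ==
e | y | c | w | f
4 | q | 4 | p | 7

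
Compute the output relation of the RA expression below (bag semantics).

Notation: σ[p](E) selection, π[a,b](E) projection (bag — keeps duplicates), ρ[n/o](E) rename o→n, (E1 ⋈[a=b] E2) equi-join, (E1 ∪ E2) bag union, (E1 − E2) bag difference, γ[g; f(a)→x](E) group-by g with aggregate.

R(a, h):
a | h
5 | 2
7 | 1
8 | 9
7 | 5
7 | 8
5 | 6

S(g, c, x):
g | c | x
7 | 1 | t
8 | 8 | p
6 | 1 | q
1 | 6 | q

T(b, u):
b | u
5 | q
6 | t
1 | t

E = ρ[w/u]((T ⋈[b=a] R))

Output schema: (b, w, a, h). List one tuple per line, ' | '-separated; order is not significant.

Stepwise |·|:
  T → 3
  R → 6
  (T ⋈[b=a] R) → 2
  ρ[w/u]((T ⋈[b=a] R)) → 2

== RESULT ==
b | w | a | h
5 | q | 5 | 2
5 | q | 5 | 6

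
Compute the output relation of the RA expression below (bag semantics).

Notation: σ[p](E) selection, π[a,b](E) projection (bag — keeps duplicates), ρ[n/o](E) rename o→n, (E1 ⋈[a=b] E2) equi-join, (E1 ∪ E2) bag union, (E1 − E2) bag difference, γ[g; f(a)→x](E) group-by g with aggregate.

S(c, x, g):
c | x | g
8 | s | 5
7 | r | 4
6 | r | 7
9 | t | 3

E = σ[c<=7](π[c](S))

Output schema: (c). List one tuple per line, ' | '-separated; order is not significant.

Stepwise |·|:
  S → 4
  π[c](S) → 4
  σ[c<=7](π[c](S)) → 2

== RESULT ==
c
6
7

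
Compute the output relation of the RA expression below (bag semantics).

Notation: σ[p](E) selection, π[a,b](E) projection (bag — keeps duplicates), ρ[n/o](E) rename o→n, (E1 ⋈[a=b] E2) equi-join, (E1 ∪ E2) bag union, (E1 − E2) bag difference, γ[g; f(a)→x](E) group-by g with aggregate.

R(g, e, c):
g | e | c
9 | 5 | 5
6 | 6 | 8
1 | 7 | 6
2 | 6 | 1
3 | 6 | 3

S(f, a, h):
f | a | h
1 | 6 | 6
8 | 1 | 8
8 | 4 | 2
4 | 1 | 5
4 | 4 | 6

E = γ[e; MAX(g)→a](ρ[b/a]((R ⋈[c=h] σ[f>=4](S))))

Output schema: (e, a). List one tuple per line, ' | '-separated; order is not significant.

Subexpression sizes:
  R → 5
  S → 5
  σ[f>=4](S) → 4
  (R ⋈[c=h] σ[f>=4](S)) → 3
  ρ[b/a]((R ⋈[c=h] σ[f>=4](S))) → 3
  γ[e; MAX(g)→a](ρ[b/a]((R ⋈[c=h] σ[f>=4](S)))) → 3

== RESULT ==
e | a
5 | 9
6 | 6
7 | 1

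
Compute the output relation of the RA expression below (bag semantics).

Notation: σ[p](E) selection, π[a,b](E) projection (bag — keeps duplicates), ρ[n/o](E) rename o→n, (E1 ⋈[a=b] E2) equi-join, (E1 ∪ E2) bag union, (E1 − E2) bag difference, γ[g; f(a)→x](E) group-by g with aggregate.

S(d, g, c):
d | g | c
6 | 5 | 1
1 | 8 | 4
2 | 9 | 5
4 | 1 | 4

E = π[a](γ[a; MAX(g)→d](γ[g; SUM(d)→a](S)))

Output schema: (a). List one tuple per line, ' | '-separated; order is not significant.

Row counts bottom-up:
  S → 4
  γ[g; SUM(d)→a](S) → 4
  γ[a; MAX(g)→d](γ[g; SUM(d)→a](S)) → 4
  π[a](γ[a; MAX(g)→d](γ[g; SUM(d)→a](S))) → 4

== RESULT ==
a
1
2
4
6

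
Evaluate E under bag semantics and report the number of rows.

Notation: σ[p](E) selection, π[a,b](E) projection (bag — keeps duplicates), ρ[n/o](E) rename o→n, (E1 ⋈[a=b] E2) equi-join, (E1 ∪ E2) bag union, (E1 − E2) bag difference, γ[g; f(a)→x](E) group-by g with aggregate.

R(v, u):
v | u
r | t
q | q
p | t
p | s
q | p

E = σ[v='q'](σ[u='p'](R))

Stepwise |·|:
  R → 5
  σ[u='p'](R) → 1
  σ[v='q'](σ[u='p'](R)) → 1

|E| = 1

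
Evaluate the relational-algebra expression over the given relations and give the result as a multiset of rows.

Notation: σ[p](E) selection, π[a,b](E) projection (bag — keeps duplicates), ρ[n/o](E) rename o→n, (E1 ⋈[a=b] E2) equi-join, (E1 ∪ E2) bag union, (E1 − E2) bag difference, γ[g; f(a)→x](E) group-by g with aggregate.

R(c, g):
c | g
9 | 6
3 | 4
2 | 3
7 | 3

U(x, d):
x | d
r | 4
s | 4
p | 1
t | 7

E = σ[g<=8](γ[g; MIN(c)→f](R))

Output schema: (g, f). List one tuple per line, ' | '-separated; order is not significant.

Per-node cardinality:
  R → 4
  γ[g; MIN(c)→f](R) → 3
  σ[g<=8](γ[g; MIN(c)→f](R)) → 3

== RESULT ==
g | f
3 | 2
4 | 3
6 | 9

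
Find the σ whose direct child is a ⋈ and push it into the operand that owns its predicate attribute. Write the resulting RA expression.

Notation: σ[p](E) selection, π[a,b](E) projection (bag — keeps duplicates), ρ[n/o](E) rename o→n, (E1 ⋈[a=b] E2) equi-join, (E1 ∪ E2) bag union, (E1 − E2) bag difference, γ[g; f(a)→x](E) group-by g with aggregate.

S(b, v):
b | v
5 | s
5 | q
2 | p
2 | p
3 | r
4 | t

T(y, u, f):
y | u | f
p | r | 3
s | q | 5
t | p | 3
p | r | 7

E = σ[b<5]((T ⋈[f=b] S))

σ filters on b, owned by the right side.
E' = (T ⋈[f=b] σ[b<5](S))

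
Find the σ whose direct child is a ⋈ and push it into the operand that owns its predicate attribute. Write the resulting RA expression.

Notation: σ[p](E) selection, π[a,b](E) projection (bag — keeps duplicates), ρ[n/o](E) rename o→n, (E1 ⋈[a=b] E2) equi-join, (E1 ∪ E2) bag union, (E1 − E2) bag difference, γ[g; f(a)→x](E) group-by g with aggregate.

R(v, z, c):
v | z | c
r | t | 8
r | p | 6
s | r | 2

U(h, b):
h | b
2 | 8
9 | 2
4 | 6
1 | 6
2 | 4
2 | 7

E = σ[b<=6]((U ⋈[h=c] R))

σ filters on b, owned by the left side.
E' = (σ[b<=6](U) ⋈[h=c] R)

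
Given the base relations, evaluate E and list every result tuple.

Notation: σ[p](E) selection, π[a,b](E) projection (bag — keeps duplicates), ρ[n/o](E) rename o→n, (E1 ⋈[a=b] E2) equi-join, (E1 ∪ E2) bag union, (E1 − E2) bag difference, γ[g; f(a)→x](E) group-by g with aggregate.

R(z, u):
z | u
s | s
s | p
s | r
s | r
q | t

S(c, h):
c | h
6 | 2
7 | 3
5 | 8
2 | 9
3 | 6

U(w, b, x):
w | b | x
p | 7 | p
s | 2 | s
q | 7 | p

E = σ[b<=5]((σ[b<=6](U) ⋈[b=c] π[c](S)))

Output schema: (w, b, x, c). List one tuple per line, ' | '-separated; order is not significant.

Per-node cardinality:
  U → 3
  σ[b<=6](U) → 1
  S → 5
  π[c](S) → 5
  (σ[b<=6](U) ⋈[b=c] π[c](S)) → 1
  σ[b<=5]((σ[b<=6](U) ⋈[b=c] π[c](S))) → 1

== RESULT ==
w | b | x | c
s | 2 | s | 2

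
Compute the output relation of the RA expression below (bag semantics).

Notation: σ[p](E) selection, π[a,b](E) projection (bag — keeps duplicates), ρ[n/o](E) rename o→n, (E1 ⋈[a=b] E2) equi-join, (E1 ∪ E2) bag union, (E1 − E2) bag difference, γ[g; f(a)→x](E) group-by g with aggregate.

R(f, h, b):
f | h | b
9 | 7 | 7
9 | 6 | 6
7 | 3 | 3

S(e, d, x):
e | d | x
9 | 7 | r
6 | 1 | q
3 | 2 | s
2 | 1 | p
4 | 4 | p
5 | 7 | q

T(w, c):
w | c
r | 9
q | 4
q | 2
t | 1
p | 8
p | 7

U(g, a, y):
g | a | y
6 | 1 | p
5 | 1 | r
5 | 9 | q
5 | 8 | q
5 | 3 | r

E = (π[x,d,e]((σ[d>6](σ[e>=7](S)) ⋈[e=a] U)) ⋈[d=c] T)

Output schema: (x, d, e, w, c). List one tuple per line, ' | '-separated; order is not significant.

Stepwise |·|:
  S → 6
  σ[e>=7](S) → 1
  σ[d>6](σ[e>=7](S)) → 1
  U → 5
  (σ[d>6](σ[e>=7](S)) ⋈[e=a] U) → 1
  π[x,d,e]((σ[d>6](σ[e>=7](S)) ⋈[e=a] U)) → 1
  T → 6
  (π[x,d,e]((σ[d>6](σ[e>=7](S)) ⋈[e=a] U)) ⋈[d=c] T) → 1

== RESULT ==
x | d | e | w | c
r | 7 | 9 | p | 7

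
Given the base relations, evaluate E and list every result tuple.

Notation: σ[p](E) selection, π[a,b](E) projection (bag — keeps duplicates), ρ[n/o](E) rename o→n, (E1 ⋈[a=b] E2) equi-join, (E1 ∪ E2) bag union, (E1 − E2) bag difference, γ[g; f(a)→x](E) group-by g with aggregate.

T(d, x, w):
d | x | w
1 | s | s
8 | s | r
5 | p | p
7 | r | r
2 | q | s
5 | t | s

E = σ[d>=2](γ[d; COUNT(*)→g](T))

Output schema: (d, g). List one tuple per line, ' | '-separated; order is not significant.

Stepwise |·|:
  T → 6
  γ[d; COUNT(*)→g](T) → 5
  σ[d>=2](γ[d; COUNT(*)→g](T)) → 4

== RESULT ==
d | g
2 | 1
5 | 2
7 | 1
8 | 1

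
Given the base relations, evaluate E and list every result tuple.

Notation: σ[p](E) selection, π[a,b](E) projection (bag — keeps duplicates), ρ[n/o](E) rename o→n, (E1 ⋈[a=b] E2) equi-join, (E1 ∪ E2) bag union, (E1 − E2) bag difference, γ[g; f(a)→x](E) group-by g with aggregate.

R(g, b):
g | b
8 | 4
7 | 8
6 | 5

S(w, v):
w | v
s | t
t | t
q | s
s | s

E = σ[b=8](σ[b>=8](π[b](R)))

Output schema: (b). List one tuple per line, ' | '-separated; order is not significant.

Per-node cardinality:
  R → 3
  π[b](R) → 3
  σ[b>=8](π[b](R)) → 1
  σ[b=8](σ[b>=8](π[b](R))) → 1

== RESULT ==
b
8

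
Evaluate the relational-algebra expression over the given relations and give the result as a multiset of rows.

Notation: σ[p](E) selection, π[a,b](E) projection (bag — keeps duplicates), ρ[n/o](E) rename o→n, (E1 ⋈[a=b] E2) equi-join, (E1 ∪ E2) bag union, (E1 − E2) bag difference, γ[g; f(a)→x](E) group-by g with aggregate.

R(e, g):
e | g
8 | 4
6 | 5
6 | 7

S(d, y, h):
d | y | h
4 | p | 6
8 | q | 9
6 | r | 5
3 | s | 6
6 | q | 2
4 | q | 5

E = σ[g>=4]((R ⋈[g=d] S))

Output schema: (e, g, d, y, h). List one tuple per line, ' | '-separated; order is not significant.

Row counts bottom-up:
  R → 3
  S → 6
  (R ⋈[g=d] S) → 2
  σ[g>=4]((R ⋈[g=d] S)) → 2

== RESULT ==
e | g | d | y | h
8 | 4 | 4 | p | 6
8 | 4 | 4 | q | 5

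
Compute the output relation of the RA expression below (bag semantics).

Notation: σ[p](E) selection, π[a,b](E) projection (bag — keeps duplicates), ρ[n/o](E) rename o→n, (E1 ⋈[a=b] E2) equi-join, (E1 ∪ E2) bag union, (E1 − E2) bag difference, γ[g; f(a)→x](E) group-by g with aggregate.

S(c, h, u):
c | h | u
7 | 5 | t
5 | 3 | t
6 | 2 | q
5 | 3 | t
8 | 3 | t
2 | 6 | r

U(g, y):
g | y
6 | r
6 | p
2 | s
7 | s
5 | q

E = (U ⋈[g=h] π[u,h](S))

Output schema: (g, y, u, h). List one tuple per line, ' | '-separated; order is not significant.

Row counts bottom-up:
  U → 5
  S → 6
  π[u,h](S) → 6
  (U ⋈[g=h] π[u,h](S)) → 4

== RESULT ==
g | y | u | h
2 | s | q | 2
5 | q | t | 5
6 | p | r | 6
6 | r | r | 6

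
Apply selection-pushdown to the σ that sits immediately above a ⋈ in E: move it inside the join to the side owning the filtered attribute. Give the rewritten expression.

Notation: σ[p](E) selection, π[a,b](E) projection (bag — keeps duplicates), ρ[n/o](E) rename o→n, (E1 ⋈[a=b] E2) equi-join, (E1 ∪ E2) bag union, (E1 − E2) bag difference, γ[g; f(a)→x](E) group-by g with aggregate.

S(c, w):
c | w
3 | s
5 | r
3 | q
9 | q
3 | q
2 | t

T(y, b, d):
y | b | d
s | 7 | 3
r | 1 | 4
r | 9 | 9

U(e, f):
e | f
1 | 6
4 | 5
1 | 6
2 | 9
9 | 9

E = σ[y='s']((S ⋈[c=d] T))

σ filters on y, owned by the right side.
E' = (S ⋈[c=d] σ[y='s'](T))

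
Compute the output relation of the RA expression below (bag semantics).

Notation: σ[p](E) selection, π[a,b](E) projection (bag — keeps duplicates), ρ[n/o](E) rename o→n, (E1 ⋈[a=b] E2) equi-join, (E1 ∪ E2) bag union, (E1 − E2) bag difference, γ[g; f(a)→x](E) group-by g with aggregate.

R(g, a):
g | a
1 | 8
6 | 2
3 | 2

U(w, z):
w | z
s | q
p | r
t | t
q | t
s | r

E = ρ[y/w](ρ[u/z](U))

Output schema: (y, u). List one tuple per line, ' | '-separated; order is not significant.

Row counts bottom-up:
  U → 5
  ρ[u/z](U) → 5
  ρ[y/w](ρ[u/z](U)) → 5

== RESULT ==
y | u
p | r
q | t
s | q
s | r
t | t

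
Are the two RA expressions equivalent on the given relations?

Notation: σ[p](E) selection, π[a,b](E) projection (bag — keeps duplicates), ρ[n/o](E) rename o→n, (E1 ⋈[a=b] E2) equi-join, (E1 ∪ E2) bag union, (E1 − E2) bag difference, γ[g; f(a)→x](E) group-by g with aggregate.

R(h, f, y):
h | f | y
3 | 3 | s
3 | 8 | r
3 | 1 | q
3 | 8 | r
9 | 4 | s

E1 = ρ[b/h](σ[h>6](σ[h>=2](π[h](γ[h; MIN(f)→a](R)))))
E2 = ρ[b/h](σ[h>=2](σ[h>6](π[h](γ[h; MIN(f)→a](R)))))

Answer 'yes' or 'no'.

E1 row counts bottom-up:
  R → 5
  γ[h; MIN(f)→a](R) → 2
  π[h](γ[h; MIN(f)→a](R)) → 2
  σ[h>=2](π[h](γ[h; MIN(f)→a](R))) → 2
  σ[h>6](σ[h>=2](π[h](γ[h; MIN(f)→a](R)))) → 1
  ρ[b/h](σ[h>6](σ[h>=2](π[h](γ[h; MIN(f)→a](R))))) → 1
E2 row counts bottom-up:
  R → 5
  γ[h; MIN(f)→a](R) → 2
  π[h](γ[h; MIN(f)→a](R)) → 2
  σ[h>6](π[h](γ[h; MIN(f)→a](R))) → 1
  σ[h>=2](σ[h>6](π[h](γ[h; MIN(f)→a](R)))) → 1
  ρ[b/h](σ[h>=2](σ[h>6](π[h](γ[h; MIN(f)→a](R))))) → 1

E1 and E2 produce the same multiset:
b
9

yes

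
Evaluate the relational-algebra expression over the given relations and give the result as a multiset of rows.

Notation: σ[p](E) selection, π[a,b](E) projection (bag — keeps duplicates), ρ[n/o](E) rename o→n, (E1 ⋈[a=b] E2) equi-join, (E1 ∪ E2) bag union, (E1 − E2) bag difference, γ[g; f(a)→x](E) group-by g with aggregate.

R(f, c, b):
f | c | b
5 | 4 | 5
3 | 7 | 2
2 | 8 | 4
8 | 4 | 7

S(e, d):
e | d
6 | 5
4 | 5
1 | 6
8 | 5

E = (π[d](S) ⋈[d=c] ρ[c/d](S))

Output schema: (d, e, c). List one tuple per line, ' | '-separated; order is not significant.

Per-node cardinality:
  S → 4
  π[d](S) → 4
  S → 4
  ρ[c/d](S) → 4
  (π[d](S) ⋈[d=c] ρ[c/d](S)) → 10

== RESULT ==
d | e | c
5 | 4 | 5
5 | 4 | 5
5 | 4 | 5
5 | 6 | 5
5 | 6 | 5
5 | 6 | 5
5 | 8 | 5
5 | 8 | 5
5 | 8 | 5
6 | 1 | 6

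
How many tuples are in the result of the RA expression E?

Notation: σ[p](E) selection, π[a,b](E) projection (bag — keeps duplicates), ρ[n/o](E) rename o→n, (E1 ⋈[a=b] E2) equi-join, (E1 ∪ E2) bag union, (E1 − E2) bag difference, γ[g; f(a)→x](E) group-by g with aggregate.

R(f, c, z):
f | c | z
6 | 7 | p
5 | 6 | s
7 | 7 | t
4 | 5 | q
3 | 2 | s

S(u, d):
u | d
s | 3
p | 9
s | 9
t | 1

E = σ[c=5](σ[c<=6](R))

Per-node cardinality:
  R → 5
  σ[c<=6](R) → 3
  σ[c=5](σ[c<=6](R)) → 1

|E| = 1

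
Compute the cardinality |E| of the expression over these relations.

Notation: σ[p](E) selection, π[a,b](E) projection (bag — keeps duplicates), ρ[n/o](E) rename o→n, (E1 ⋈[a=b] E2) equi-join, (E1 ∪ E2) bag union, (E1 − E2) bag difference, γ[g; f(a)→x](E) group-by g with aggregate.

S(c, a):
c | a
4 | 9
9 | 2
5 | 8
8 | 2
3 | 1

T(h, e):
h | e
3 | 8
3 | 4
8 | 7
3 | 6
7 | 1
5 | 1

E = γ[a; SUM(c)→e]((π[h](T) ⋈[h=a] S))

Stepwise |·|:
  T → 6
  π[h](T) → 6
  S → 5
  (π[h](T) ⋈[h=a] S) → 1
  γ[a; SUM(c)→e]((π[h](T) ⋈[h=a] S)) → 1

|E| = 1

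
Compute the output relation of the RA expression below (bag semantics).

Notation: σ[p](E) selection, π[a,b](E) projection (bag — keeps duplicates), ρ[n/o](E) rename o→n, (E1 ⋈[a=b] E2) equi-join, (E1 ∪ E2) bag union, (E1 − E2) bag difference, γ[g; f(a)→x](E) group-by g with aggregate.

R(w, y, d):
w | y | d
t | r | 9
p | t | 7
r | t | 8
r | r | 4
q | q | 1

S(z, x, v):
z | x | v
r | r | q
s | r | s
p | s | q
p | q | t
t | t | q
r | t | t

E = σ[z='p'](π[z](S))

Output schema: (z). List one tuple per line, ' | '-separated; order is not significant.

Subexpression sizes:
  S → 6
  π[z](S) → 6
  σ[z='p'](π[z](S)) → 2

== RESULT ==
z
p
p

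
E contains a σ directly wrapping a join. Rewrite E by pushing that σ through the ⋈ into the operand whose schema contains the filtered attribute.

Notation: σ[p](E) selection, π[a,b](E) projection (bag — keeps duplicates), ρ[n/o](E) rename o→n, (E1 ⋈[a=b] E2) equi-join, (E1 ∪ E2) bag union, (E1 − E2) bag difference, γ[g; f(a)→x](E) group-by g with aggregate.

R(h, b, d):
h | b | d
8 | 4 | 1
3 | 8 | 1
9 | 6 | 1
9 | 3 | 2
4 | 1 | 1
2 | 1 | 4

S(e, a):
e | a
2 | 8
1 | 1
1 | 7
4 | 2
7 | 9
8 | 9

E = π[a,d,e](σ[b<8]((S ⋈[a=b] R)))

σ filters on b, owned by the right side.
E' = π[a,d,e]((S ⋈[a=b] σ[b<8](R)))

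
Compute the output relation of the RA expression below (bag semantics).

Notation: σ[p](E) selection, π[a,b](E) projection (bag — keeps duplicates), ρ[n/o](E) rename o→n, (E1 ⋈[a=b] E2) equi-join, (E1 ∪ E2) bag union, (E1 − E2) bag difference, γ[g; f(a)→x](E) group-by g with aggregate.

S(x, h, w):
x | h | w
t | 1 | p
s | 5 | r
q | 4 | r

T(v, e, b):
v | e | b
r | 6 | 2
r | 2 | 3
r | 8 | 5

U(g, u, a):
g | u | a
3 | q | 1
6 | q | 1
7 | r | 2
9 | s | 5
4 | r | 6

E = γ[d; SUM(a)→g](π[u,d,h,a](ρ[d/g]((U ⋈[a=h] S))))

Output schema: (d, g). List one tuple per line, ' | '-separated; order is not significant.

Row counts bottom-up:
  U → 5
  S → 3
  (U ⋈[a=h] S) → 3
  ρ[d/g]((U ⋈[a=h] S)) → 3
  π[u,d,h,a](ρ[d/g]((U ⋈[a=h] S))) → 3
  γ[d; SUM(a)→g](π[u,d,h,a](ρ[d/g]((U ⋈[a=h] S)))) → 3

== RESULT ==
d | g
3 | 1
6 | 1
9 | 5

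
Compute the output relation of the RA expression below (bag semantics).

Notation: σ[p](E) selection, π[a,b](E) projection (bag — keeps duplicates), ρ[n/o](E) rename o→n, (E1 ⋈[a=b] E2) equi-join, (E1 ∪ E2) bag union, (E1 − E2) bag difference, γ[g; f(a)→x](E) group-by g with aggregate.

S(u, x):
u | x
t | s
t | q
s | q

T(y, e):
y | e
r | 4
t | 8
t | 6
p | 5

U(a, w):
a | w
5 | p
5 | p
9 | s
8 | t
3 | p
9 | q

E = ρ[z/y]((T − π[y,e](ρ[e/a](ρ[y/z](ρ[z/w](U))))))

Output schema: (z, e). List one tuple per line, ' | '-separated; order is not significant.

Stepwise |·|:
  T → 4
  U → 6
  ρ[z/w](U) → 6
  ρ[y/z](ρ[z/w](U)) → 6
  ρ[e/a](ρ[y/z](ρ[z/w](U))) → 6
  π[y,e](ρ[e/a](ρ[y/z](ρ[z/w](U)))) → 6
  (T − π[y,e](ρ[e/a](ρ[y/z](ρ[z/w](U))))) → 2
  ρ[z/y]((T − π[y,e](ρ[e/a](ρ[y/z](ρ[z/w](U)))))) → 2

== RESULT ==
z | e
r | 4
t | 6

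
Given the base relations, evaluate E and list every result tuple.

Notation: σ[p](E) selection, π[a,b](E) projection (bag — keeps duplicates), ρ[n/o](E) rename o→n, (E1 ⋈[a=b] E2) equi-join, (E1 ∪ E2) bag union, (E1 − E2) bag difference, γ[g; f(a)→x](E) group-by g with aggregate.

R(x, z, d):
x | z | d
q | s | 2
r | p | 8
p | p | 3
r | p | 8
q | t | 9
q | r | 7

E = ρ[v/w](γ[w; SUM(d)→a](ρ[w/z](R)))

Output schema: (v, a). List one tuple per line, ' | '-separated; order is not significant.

Stepwise |·|:
  R → 6
  ρ[w/z](R) → 6
  γ[w; SUM(d)→a](ρ[w/z](R)) → 4
  ρ[v/w](γ[w; SUM(d)→a](ρ[w/z](R))) → 4

== RESULT ==
v | a
p | 19
r | 7
s | 2
t | 9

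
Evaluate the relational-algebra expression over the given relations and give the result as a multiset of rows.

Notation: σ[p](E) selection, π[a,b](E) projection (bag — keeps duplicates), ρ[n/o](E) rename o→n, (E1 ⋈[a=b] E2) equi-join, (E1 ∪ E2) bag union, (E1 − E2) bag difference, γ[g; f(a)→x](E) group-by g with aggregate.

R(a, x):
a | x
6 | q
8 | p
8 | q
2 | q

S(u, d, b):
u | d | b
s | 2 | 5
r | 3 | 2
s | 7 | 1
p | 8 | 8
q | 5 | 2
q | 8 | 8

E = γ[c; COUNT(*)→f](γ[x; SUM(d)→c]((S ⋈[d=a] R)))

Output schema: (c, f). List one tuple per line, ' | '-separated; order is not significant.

Row counts bottom-up:
  S → 6
  R → 4
  (S ⋈[d=a] R) → 5
  γ[x; SUM(d)→c]((S ⋈[d=a] R)) → 2
  γ[c; COUNT(*)→f](γ[x; SUM(d)→c]((S ⋈[d=a] R))) → 2

== RESULT ==
c | f
16 | 1
18 | 1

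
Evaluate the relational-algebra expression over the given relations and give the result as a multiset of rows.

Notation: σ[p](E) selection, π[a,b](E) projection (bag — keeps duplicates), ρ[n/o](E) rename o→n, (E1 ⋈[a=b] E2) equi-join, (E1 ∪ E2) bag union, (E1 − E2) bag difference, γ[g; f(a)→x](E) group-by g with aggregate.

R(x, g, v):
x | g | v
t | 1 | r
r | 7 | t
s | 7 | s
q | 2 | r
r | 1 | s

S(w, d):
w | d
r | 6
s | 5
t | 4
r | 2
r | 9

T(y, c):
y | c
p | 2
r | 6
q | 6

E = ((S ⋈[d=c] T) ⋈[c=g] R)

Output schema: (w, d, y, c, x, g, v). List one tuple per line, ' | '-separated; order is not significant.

Stepwise |·|:
  S → 5
  T → 3
  (S ⋈[d=c] T) → 3
  R → 5
  ((S ⋈[d=c] T) ⋈[c=g] R) → 1

== RESULT ==
w | d | y | c | x | g | v
r | 2 | p | 2 | q | 2 | r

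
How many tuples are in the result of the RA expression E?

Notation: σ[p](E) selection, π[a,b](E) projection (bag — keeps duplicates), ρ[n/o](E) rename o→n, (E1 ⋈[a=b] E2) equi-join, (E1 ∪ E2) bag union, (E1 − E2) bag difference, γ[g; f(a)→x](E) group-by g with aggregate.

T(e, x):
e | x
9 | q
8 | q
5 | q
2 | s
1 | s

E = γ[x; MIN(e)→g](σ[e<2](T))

Subexpression sizes:
  T → 5
  σ[e<2](T) → 1
  γ[x; MIN(e)→g](σ[e<2](T)) → 1

|E| = 1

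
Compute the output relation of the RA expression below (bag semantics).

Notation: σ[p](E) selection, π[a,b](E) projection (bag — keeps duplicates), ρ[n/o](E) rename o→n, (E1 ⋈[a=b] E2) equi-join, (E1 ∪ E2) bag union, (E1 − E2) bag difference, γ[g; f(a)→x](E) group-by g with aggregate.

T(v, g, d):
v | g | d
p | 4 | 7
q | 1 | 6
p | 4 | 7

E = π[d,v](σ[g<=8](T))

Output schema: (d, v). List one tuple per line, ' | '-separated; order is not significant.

Subexpression sizes:
  T → 3
  σ[g<=8](T) → 3
  π[d,v](σ[g<=8](T)) → 3

== RESULT ==
d | v
6 | q
7 | p
7 | p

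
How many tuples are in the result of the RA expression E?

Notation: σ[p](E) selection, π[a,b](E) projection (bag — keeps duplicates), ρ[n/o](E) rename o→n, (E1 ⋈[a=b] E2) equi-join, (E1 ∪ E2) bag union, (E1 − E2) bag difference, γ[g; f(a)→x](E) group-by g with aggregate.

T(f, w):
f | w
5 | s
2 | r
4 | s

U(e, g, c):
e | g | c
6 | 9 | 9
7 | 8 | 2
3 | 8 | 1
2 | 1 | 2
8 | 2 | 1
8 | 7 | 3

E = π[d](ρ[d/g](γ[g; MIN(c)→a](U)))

Row counts bottom-up:
  U → 6
  γ[g; MIN(c)→a](U) → 5
  ρ[d/g](γ[g; MIN(c)→a](U)) → 5
  π[d](ρ[d/g](γ[g; MIN(c)→a](U))) → 5

|E| = 5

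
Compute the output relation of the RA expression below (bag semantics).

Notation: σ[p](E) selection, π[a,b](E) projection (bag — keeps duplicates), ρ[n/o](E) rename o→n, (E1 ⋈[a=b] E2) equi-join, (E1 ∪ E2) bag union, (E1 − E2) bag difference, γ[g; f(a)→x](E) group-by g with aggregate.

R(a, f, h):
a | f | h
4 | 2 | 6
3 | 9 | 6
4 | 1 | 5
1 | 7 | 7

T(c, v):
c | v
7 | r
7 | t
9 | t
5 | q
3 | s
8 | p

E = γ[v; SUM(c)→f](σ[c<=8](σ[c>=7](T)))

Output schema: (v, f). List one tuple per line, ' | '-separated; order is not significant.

Subexpression sizes:
  T → 6
  σ[c>=7](T) → 4
  σ[c<=8](σ[c>=7](T)) → 3
  γ[v; SUM(c)→f](σ[c<=8](σ[c>=7](T))) → 3

== RESULT ==
v | f
p | 8
r | 7
t | 7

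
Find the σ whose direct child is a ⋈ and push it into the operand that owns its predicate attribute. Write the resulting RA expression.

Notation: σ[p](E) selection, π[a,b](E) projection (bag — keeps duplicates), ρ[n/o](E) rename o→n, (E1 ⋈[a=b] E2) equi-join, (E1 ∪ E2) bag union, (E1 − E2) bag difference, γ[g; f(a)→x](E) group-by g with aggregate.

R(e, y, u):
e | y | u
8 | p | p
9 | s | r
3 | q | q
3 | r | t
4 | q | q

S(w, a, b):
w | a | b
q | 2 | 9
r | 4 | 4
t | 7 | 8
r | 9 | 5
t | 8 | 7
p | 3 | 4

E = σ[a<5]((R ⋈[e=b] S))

σ filters on a, owned by the right side.
E' = (R ⋈[e=b] σ[a<5](S))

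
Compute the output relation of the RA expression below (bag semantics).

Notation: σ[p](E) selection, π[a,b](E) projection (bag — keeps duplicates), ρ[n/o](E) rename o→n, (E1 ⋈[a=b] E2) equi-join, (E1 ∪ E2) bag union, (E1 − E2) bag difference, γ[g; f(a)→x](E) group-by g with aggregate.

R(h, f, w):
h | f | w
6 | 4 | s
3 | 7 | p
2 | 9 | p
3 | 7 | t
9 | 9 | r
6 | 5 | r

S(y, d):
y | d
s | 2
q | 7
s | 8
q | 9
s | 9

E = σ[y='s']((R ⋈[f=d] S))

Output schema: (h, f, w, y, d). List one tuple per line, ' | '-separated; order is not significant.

Subexpression sizes:
  R → 6
  S → 5
  (R ⋈[f=d] S) → 6
  σ[y='s']((R ⋈[f=d] S)) → 2

== RESULT ==
h | f | w | y | d
2 | 9 | p | s | 9
9 | 9 | r | s | 9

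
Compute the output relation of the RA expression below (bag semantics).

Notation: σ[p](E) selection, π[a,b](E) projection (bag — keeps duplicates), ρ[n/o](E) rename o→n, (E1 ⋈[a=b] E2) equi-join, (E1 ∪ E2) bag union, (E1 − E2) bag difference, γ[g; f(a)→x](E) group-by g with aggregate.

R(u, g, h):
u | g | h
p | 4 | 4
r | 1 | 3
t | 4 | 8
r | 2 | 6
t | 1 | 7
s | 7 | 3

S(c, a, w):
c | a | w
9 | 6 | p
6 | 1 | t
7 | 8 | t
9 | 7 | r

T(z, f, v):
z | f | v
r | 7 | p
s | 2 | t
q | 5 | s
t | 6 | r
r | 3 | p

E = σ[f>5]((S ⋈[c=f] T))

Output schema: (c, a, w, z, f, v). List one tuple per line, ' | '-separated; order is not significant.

Row counts bottom-up:
  S → 4
  T → 5
  (S ⋈[c=f] T) → 2
  σ[f>5]((S ⋈[c=f] T)) → 2

== RESULT ==
c | a | w | z | f | v
6 | 1 | t | t | 6 | r
7 | 8 | t | r | 7 | p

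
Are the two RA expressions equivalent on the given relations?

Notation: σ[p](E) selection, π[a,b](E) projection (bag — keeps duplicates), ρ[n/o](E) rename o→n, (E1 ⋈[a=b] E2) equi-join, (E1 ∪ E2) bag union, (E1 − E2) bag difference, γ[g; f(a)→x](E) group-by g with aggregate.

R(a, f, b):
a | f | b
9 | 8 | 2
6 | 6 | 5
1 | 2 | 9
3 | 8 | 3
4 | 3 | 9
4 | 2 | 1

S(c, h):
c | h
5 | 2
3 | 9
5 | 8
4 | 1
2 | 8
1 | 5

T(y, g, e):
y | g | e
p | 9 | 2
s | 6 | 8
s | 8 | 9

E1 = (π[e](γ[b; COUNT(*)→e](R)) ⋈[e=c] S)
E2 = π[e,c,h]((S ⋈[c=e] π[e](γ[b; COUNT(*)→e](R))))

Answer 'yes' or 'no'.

E1 subexpression sizes:
  R → 6
  γ[b; COUNT(*)→e](R) → 5
  π[e](γ[b; COUNT(*)→e](R)) → 5
  S → 6
  (π[e](γ[b; COUNT(*)→e](R)) ⋈[e=c] S) → 5
E2 subexpression sizes:
  S → 6
  R → 6
  γ[b; COUNT(*)→e](R) → 5
  π[e](γ[b; COUNT(*)→e](R)) → 5
  (S ⋈[c=e] π[e](γ[b; COUNT(*)→e](R))) → 5
  π[e,c,h]((S ⋈[c=e] π[e](γ[b; COUNT(*)→e](R)))) → 5

E1 and E2 produce the same multiset:
e | c | h
1 | 1 | 5
1 | 1 | 5
1 | 1 | 5
1 | 1 | 5
2 | 2 | 8

yes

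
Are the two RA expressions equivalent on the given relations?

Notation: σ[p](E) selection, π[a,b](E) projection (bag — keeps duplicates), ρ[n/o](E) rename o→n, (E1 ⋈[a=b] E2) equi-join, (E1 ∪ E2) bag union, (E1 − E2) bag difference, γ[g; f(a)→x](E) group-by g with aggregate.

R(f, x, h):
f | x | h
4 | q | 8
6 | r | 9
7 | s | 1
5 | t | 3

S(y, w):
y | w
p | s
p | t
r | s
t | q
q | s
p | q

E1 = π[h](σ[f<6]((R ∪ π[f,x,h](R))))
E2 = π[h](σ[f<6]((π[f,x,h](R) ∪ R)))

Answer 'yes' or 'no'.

E1 stepwise |·|:
  R → 4
  R → 4
  π[f,x,h](R) → 4
  (R ∪ π[f,x,h](R)) → 8
  σ[f<6]((R ∪ π[f,x,h](R))) → 4
  π[h](σ[f<6]((R ∪ π[f,x,h](R)))) → 4
E2 stepwise |·|:
  R → 4
  π[f,x,h](R) → 4
  R → 4
  (π[f,x,h](R) ∪ R) → 8
  σ[f<6]((π[f,x,h](R) ∪ R)) → 4
  π[h](σ[f<6]((π[f,x,h](R) ∪ R))) → 4

E1 and E2 produce the same multiset:
h
3
3
8
8

yes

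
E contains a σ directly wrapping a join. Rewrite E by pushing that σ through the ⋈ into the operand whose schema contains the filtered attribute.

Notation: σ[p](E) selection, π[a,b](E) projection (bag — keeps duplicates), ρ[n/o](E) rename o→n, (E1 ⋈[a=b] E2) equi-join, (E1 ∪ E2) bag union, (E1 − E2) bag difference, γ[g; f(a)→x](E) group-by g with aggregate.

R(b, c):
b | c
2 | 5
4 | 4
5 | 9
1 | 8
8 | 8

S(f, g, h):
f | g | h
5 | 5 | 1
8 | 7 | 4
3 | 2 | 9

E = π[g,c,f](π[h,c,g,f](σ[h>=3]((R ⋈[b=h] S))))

σ filters on h, owned by the right side.
E' = π[g,c,f](π[h,c,g,f]((R ⋈[b=h] σ[h>=3](S))))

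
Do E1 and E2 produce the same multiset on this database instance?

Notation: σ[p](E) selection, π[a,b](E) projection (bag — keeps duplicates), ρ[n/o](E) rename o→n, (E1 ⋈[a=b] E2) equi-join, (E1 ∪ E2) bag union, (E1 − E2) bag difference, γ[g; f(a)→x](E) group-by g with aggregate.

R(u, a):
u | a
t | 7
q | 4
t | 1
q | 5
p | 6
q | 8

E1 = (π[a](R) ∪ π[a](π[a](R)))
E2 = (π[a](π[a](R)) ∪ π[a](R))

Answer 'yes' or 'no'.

E1 per-node cardinality:
  R → 6
  π[a](R) → 6
  R → 6
  π[a](R) → 6
  π[a](π[a](R)) → 6
  (π[a](R) ∪ π[a](π[a](R))) → 12
E2 per-node cardinality:
  R → 6
  π[a](R) → 6
  π[a](π[a](R)) → 6
  R → 6
  π[a](R) → 6
  (π[a](π[a](R)) ∪ π[a](R)) → 12

E1 and E2 produce the same multiset:
a
1
1
4
4
5
5
6
6
7
7
8
8

yes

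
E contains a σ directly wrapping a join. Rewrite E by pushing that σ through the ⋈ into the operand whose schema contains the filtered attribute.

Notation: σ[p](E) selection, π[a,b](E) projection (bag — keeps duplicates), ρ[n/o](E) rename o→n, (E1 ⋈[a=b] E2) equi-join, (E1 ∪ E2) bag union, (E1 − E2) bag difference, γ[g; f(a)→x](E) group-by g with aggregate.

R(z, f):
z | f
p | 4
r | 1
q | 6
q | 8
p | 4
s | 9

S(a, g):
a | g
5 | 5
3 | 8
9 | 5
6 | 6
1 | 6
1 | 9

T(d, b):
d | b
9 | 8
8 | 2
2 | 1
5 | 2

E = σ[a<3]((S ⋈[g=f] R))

σ filters on a, owned by the left side.
E' = (σ[a<3](S) ⋈[g=f] R)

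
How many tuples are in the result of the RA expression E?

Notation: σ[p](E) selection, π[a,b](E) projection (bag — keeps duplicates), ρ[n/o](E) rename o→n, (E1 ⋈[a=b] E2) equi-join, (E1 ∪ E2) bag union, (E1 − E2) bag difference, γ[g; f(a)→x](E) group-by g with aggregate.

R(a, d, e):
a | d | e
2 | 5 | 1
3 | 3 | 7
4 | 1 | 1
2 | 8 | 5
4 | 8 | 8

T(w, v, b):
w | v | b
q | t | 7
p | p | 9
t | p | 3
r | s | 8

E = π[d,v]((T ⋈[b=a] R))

Stepwise |·|:
  T → 4
  R → 5
  (T ⋈[b=a] R) → 1
  π[d,v]((T ⋈[b=a] R)) → 1

|E| = 1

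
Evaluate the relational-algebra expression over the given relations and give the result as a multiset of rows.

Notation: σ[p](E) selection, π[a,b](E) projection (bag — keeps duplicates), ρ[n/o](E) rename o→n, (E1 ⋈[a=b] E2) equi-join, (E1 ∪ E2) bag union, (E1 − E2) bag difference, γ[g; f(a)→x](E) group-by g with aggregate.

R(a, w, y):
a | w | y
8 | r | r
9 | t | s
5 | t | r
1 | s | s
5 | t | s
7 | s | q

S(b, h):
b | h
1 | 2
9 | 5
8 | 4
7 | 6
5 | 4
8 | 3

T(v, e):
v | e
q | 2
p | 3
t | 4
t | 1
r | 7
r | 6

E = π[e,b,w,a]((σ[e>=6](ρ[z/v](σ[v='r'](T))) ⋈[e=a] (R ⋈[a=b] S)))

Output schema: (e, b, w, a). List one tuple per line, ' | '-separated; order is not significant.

Stepwise |·|:
  T → 6
  σ[v='r'](T) → 2
  ρ[z/v](σ[v='r'](T)) → 2
  σ[e>=6](ρ[z/v](σ[v='r'](T))) → 2
  R → 6
  S → 6
  (R ⋈[a=b] S) → 7
  (σ[e>=6](ρ[z/v](σ[v='r'](T))) ⋈[e=a] (R ⋈[a=b] S)) → 1
  π[e,b,w,a]((σ[e>=6](ρ[z/v](σ[v='r'](T))) ⋈[e=a] (R ⋈[a=b] S))) → 1

== RESULT ==
e | b | w | a
7 | 7 | s | 7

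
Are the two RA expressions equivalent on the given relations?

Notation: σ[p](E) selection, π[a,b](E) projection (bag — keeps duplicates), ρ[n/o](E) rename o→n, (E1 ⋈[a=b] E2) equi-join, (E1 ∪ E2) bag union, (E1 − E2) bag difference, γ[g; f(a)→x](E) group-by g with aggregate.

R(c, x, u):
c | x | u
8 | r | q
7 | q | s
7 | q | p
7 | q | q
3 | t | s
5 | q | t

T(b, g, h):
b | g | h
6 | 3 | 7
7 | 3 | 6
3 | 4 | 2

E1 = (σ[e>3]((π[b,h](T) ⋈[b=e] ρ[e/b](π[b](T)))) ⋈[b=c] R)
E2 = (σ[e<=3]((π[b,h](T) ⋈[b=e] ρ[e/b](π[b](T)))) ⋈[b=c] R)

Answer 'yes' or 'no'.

E1 stepwise |·|:
  T → 3
  π[b,h](T) → 3
  T → 3
  π[b](T) → 3
  ρ[e/b](π[b](T)) → 3
  (π[b,h](T) ⋈[b=e] ρ[e/b](π[b](T))) → 3
  σ[e>3]((π[b,h](T) ⋈[b=e] ρ[e/b](π[b](T)))) → 2
  R → 6
  (σ[e>3]((π[b,h](T) ⋈[b=e] ρ[e/b](π[b](T)))) ⋈[b=c] R) → 3
E2 stepwise |·|:
  T → 3
  π[b,h](T) → 3
  T → 3
  π[b](T) → 3
  ρ[e/b](π[b](T)) → 3
  (π[b,h](T) ⋈[b=e] ρ[e/b](π[b](T))) → 3
  σ[e<=3]((π[b,h](T) ⋈[b=e] ρ[e/b](π[b](T)))) → 1
  R → 6
  (σ[e<=3]((π[b,h](T) ⋈[b=e] ρ[e/b](π[b](T)))) ⋈[b=c] R) → 1

E1 result:
b | h | e | c | x | u
7 | 6 | 7 | 7 | q | p
7 | 6 | 7 | 7 | q | q
7 | 6 | 7 | 7 | q | s
E2 result:
b | h | e | c | x | u
3 | 2 | 3 | 3 | t | s
Witness: (3, 2, 3, 3, 't', 's') appears 0× in E1 but 1× in E2.

no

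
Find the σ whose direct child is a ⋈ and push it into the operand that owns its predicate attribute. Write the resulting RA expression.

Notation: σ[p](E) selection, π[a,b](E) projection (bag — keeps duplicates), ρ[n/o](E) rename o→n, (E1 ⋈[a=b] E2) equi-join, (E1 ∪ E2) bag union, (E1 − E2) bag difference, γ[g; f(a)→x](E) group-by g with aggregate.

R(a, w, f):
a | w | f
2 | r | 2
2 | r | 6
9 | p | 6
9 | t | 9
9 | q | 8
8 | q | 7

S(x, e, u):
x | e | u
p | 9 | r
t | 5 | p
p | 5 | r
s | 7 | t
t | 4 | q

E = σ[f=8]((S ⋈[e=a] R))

σ filters on f, owned by the right side.
E' = (S ⋈[e=a] σ[f=8](R))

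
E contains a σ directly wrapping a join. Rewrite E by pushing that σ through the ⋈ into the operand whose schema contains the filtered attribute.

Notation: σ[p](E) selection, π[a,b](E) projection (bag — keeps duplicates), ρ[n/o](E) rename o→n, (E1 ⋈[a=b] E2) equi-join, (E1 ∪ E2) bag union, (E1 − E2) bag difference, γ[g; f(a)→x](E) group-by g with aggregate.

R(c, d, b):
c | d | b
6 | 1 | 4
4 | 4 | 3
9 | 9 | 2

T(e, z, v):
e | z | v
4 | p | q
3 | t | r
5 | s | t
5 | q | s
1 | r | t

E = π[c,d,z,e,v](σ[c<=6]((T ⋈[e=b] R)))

σ filters on c, owned by the right side.
E' = π[c,d,z,e,v]((T ⋈[e=b] σ[c<=6](R)))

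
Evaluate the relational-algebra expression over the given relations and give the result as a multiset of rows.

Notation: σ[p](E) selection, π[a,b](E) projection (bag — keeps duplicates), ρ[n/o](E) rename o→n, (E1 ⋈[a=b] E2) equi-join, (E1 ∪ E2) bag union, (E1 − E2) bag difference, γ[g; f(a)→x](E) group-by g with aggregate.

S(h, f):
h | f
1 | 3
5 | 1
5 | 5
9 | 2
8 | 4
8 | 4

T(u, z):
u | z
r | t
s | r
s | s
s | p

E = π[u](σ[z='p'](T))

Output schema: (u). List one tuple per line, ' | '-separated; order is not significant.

Subexpression sizes:
  T → 4
  σ[z='p'](T) → 1
  π[u](σ[z='p'](T)) → 1

== RESULT ==
u
s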